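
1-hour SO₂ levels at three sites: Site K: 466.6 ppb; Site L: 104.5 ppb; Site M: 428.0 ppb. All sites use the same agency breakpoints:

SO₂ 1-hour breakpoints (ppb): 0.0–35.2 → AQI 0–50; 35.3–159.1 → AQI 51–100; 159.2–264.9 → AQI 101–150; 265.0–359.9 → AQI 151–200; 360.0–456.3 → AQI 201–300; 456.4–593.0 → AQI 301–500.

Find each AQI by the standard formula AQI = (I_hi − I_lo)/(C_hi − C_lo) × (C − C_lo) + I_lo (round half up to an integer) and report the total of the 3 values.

Site K 466.6: bracket 456.4–593.0 → index 301–500; slope 199/136.6, offset 10.2.
AQI = 301 + 199/136.6·10.2 ≈ 315.86 ⇒ 316.
Site L 104.5: bracket 35.3–159.1 → index 51–100; slope 49/123.8, offset 69.2.
AQI = 51 + 49/123.8·69.2 ≈ 78.39 ⇒ 78.
Site M: row 360.0–456.3 (AQI 201–300). (300−201)·(428.0−360.0)/(456.3−360.0) + 201 = 99·68.0/96.3 + 201 ≈ 270.91 → 271.
AQIs: Site K=316, Site L=78, Site M=271. Sum = 316 + 78 + 271 = 665.

665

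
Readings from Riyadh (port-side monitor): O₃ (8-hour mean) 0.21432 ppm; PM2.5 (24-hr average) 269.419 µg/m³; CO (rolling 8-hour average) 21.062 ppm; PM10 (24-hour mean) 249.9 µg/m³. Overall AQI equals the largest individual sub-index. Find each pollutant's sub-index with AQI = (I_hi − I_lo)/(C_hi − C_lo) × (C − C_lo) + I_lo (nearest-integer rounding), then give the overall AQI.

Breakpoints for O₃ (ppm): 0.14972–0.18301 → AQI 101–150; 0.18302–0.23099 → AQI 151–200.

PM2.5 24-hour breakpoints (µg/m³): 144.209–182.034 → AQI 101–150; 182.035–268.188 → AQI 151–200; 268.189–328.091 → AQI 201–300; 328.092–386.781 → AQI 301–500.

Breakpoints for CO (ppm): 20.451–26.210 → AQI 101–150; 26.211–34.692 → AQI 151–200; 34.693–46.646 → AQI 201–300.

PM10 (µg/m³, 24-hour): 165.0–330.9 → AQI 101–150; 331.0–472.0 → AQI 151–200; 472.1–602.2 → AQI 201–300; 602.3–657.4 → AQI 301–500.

203

O₃: row 0.18302–0.23099 (AQI 151–200). (200−151)·(0.21432−0.18302)/(0.23099−0.18302) + 151 = 49·0.03130/0.04797 + 151 ≈ 182.97 → 183.
PM2.5: 269.419 ∈ [268.189, 328.091] ↔ index [201, 300].
201 + (269.419−268.189)·(300−201)/(328.091−268.189) = 201 + 1.230·99/59.902 ≈ 203.03, so AQI = 203.
CO: 21.062 lies in 20.451–26.210, so I_lo=101, I_hi=150, C_lo=20.451, C_hi=26.210.
(150−101)/(26.210−20.451) × (21.062−20.451) + 101 = 49/5.759 × 0.611 + 101 ≈ 106.20 → 106.
PM10 249.9: bracket 165.0–330.9 → index 101–150; slope 49/165.9, offset 84.9.
AQI = 101 + 49/165.9·84.9 ≈ 126.08 ⇒ 126.
Sub-indices: O₃→183, PM2.5→203, CO→106, PM10→126. Overall AQI = max = 203; dominant pollutant is PM2.5.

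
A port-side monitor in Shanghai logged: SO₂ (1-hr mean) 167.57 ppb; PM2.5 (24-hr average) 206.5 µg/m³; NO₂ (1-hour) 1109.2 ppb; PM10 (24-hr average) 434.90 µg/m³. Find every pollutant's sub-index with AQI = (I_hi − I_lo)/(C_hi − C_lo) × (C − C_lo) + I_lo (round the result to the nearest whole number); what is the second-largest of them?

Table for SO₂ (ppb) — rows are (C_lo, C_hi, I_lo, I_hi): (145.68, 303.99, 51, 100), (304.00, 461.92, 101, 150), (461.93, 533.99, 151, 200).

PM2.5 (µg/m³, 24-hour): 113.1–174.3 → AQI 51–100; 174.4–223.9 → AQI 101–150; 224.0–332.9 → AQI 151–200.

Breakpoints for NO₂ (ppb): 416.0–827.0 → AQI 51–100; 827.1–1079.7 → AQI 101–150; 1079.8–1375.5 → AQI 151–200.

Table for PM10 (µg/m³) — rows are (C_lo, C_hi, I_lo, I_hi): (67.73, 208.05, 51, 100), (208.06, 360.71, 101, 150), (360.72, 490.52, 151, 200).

156

SO₂ 167.57: bracket 145.68–303.99 → index 51–100; slope 49/158.31, offset 21.89.
AQI = 51 + 49/158.31·21.89 ≈ 57.78 ⇒ 58.
PM2.5: 206.5 lies in 174.4–223.9, so I_lo=101, I_hi=150, C_lo=174.4, C_hi=223.9.
(150−101)/(223.9−174.4) × (206.5−174.4) + 101 = 49/49.5 × 32.1 + 101 ≈ 132.78 → 133.
NO₂: 1109.2 ∈ [1079.8, 1375.5] ↔ index [151, 200].
151 + (1109.2−1079.8)·(200−151)/(1375.5−1079.8) = 151 + 29.4·49/295.7 ≈ 155.87, so AQI = 156.
PM10: 434.90 lies in 360.72–490.52, so I_lo=151, I_hi=200, C_lo=360.72, C_hi=490.52.
(200−151)/(490.52−360.72) × (434.90−360.72) + 151 = 49/129.80 × 74.18 + 151 ≈ 179.00 → 179.
Sub-indices: SO₂→58, PM2.5→133, NO₂→156, PM10→179. Ranked high→low: 179, 156, 133, 58. Second-highest sub-index = 156.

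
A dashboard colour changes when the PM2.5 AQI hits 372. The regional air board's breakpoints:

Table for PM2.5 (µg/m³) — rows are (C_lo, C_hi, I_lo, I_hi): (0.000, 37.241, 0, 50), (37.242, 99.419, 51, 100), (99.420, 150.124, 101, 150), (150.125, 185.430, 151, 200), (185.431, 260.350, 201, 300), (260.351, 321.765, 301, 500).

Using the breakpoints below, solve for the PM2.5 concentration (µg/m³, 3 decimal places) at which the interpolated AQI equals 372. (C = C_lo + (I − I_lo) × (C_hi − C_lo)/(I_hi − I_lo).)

AQI 372 lies in the 301–500 band, which corresponds to 260.351–321.765 µg/m³.
C = 260.351 + (372−301)×(321.765−260.351)/(500−301) = 260.351 + 71×61.414/199 ≈ 282.26253 µg/m³ → 282.263 µg/m³ to 3 dp.

282.263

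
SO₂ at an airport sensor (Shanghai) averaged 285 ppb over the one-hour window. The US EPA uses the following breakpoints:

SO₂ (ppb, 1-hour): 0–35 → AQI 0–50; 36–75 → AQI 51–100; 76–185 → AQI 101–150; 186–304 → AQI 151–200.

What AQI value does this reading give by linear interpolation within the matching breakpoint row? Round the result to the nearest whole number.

SO₂: row 186–304 (AQI 151–200). (200−151)·(285−186)/(304−186) + 151 = 49·99/118 + 151 ≈ 192.11 → 192.
AQI 192 falls in the Unhealthy category.

192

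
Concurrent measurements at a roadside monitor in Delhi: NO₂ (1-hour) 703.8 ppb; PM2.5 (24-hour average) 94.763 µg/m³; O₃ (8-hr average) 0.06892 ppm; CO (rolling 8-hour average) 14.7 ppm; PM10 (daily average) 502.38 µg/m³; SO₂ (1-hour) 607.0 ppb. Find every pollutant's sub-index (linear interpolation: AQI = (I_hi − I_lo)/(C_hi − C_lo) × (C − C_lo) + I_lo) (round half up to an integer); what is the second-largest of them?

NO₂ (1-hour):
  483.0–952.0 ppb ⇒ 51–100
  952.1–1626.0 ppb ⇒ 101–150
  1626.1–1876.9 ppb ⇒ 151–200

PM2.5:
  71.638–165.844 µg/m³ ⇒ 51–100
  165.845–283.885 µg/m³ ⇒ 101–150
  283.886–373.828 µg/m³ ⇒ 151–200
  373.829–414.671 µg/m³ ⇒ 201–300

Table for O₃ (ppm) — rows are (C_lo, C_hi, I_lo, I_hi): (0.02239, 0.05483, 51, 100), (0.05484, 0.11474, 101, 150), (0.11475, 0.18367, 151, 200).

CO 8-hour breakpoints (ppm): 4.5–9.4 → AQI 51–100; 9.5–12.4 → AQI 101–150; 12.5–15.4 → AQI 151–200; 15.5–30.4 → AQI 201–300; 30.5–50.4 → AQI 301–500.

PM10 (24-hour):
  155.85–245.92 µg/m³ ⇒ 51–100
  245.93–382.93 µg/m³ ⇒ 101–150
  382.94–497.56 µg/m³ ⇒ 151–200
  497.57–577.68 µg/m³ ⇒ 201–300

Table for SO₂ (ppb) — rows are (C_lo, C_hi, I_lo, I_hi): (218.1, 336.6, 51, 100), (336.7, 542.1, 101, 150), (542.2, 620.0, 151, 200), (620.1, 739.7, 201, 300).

192

NO₂: 703.8 lies in 483.0–952.0, so I_lo=51, I_hi=100, C_lo=483.0, C_hi=952.0.
(100−51)/(952.0−483.0) × (703.8−483.0) + 51 = 49/469.0 × 220.8 + 51 ≈ 74.07 → 74.
PM2.5 94.763: bracket 71.638–165.844 → index 51–100; slope 49/94.206, offset 23.125.
AQI = 51 + 49/94.206·23.125 ≈ 63.03 ⇒ 63.
O₃ 0.06892: bracket 0.05484–0.11474 → index 101–150; slope 49/0.05990, offset 0.01408.
AQI = 101 + 49/0.05990·0.01408 ≈ 112.52 ⇒ 113.
CO: 14.7 ∈ [12.5, 15.4] ↔ index [151, 200].
151 + (14.7−12.5)·(200−151)/(15.4−12.5) = 151 + 2.2·49/2.9 ≈ 188.17, so AQI = 188.
PM10: 502.38 lies in 497.57–577.68, so I_lo=201, I_hi=300, C_lo=497.57, C_hi=577.68.
(300−201)/(577.68−497.57) × (502.38−497.57) + 201 = 99/80.11 × 4.81 + 201 ≈ 206.94 → 207.
SO₂: row 542.2–620.0 (AQI 151–200). (200−151)·(607.0−542.2)/(620.0−542.2) + 151 = 49·64.8/77.8 + 151 ≈ 191.81 → 192.
Sub-indices: NO₂→74, PM2.5→63, O₃→113, CO→188, PM10→207, SO₂→192. Ranked high→low: 207, 192, 188, 113, 74, 63. Second-highest sub-index = 192.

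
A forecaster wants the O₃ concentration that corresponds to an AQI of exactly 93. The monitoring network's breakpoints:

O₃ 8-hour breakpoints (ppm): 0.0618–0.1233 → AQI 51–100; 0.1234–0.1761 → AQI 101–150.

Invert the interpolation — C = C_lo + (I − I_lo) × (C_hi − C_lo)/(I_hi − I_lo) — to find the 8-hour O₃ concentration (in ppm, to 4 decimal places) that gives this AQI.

AQI 93 lies in the 51–100 band, which corresponds to 0.0618–0.1233 ppm.
C = 0.0618 + (93−51)×(0.1233−0.0618)/(100−51) = 0.0618 + 42×0.0615/49 ≈ 0.114514 ppm → 0.1145 ppm to 4 dp.

0.1145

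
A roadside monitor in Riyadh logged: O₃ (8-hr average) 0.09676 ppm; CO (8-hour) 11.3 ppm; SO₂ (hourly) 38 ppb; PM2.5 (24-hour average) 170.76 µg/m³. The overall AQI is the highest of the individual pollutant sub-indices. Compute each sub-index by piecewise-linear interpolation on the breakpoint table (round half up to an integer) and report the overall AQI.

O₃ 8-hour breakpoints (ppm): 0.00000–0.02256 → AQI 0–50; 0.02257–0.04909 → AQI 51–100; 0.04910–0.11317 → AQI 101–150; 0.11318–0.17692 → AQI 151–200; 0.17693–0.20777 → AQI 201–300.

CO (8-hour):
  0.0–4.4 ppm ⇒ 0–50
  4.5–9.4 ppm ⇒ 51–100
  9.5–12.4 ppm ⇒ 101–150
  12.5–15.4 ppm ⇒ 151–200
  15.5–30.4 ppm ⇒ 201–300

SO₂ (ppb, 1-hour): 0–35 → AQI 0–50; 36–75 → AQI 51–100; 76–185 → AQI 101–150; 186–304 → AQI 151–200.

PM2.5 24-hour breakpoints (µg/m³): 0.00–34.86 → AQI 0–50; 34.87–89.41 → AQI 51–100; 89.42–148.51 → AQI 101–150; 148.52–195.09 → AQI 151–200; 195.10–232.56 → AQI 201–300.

174

O₃: 0.09676 lies in 0.04910–0.11317, so I_lo=101, I_hi=150, C_lo=0.04910, C_hi=0.11317.
(150−101)/(0.11317−0.04910) × (0.09676−0.04910) + 101 = 49/0.06407 × 0.04766 + 101 ≈ 137.45 → 137.
CO: 11.3 ∈ [9.5, 12.4] ↔ index [101, 150].
101 + (11.3−9.5)·(150−101)/(12.4−9.5) = 101 + 1.8·49/2.9 ≈ 131.41, so AQI = 131.
SO₂: 38 ∈ [36, 75] ↔ index [51, 100].
51 + (38−36)·(100−51)/(75−36) = 51 + 2·49/39 ≈ 53.51, so AQI = 54.
PM2.5: 170.76 lies in 148.52–195.09, so I_lo=151, I_hi=200, C_lo=148.52, C_hi=195.09.
(200−151)/(195.09−148.52) × (170.76−148.52) + 151 = 49/46.57 × 22.24 + 151 ≈ 174.40 → 174.
Sub-indices: O₃→137, CO→131, SO₂→54, PM2.5→174. Overall AQI = max = 174; dominant pollutant is PM2.5.
AQI 174: Unhealthy.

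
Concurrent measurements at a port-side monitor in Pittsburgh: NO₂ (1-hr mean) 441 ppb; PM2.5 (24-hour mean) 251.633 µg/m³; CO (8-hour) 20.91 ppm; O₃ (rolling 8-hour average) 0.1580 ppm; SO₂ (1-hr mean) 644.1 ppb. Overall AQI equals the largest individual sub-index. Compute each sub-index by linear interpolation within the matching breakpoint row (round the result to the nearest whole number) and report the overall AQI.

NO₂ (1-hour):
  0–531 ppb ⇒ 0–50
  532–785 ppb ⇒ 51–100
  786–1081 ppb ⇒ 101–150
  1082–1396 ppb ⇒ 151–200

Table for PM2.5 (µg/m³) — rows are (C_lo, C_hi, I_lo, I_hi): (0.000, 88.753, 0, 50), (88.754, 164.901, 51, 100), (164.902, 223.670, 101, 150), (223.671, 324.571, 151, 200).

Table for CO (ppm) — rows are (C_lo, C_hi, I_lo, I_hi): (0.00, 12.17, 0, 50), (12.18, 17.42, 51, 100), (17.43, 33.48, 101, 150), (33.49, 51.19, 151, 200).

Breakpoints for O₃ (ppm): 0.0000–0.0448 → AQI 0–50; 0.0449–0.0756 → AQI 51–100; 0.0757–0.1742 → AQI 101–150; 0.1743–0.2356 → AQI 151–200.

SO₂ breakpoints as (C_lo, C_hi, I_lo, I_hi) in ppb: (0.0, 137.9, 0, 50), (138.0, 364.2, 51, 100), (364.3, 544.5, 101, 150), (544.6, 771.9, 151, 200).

NO₂: row 0–531 (AQI 0–50). (50−0)·(441−0)/(531−0) + 0 = 50·441/531 + 0 ≈ 41.53 → 42.
PM2.5: 251.633 ∈ [223.671, 324.571] ↔ index [151, 200].
151 + (251.633−223.671)·(200−151)/(324.571−223.671) = 151 + 27.962·49/100.900 ≈ 164.58, so AQI = 165.
CO: row 17.43–33.48 (AQI 101–150). (150−101)·(20.91−17.43)/(33.48−17.43) + 101 = 49·3.48/16.05 + 101 ≈ 111.62 → 112.
O₃ 0.1580: bracket 0.0757–0.1742 → index 101–150; slope 49/0.0985, offset 0.0823.
AQI = 101 + 49/0.0985·0.0823 ≈ 141.94 ⇒ 142.
SO₂: 644.1 lies in 544.6–771.9, so I_lo=151, I_hi=200, C_lo=544.6, C_hi=771.9.
(200−151)/(771.9−544.6) × (644.1−544.6) + 151 = 49/227.3 × 99.5 + 151 ≈ 172.45 → 172.
Sub-indices: NO₂→42, PM2.5→165, CO→112, O₃→142, SO₂→172. Overall AQI = max = 172; dominant pollutant is SO₂.

172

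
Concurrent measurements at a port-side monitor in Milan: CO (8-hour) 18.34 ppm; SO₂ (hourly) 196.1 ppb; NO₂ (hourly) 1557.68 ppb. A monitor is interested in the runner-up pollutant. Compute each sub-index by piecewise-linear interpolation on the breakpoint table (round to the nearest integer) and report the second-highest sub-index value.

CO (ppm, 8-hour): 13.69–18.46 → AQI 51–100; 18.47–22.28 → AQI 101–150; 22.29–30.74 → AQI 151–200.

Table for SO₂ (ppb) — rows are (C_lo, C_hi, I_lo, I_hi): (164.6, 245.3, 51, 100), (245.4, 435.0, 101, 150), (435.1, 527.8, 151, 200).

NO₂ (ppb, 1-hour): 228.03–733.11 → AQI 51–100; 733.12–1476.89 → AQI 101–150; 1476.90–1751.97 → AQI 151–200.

99

CO 18.34: bracket 13.69–18.46 → index 51–100; slope 49/4.77, offset 4.65.
AQI = 51 + 49/4.77·4.65 ≈ 98.77 ⇒ 99.
SO₂: row 164.6–245.3 (AQI 51–100). (100−51)·(196.1−164.6)/(245.3−164.6) + 51 = 49·31.5/80.7 + 51 ≈ 70.13 → 70.
NO₂: 1557.68 ∈ [1476.90, 1751.97] ↔ index [151, 200].
151 + (1557.68−1476.90)·(200−151)/(1751.97−1476.90) = 151 + 80.78·49/275.07 ≈ 165.39, so AQI = 165.
Sub-indices: CO→99, SO₂→70, NO₂→165. Ranked high→low: 165, 99, 70. Second-highest sub-index = 99.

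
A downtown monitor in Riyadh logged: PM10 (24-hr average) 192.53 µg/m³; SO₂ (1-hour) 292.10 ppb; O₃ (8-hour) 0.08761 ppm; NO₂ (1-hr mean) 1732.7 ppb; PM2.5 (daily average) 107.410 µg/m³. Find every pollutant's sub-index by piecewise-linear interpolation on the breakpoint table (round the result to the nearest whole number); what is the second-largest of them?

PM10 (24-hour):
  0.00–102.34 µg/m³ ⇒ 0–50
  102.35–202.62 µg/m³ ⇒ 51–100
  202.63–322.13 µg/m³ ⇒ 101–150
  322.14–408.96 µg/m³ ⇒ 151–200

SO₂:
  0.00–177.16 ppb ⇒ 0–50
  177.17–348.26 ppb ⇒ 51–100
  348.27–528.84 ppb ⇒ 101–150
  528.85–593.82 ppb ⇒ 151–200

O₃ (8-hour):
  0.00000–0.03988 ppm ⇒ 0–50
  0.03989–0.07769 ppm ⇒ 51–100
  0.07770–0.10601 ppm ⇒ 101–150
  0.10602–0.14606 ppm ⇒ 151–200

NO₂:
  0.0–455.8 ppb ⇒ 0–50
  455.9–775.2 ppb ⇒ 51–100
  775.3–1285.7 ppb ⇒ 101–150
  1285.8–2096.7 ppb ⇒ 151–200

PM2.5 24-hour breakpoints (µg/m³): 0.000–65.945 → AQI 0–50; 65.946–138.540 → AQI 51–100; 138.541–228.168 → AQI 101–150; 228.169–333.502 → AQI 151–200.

118

PM10: 192.53 lies in 102.35–202.62, so I_lo=51, I_hi=100, C_lo=102.35, C_hi=202.62.
(100−51)/(202.62−102.35) × (192.53−102.35) + 51 = 49/100.27 × 90.18 + 51 ≈ 95.07 → 95.
SO₂ 292.10: bracket 177.17–348.26 → index 51–100; slope 49/171.09, offset 114.93.
AQI = 51 + 49/171.09·114.93 ≈ 83.92 ⇒ 84.
O₃ 0.08761: bracket 0.07770–0.10601 → index 101–150; slope 49/0.02831, offset 0.00991.
AQI = 101 + 49/0.02831·0.00991 ≈ 118.15 ⇒ 118.
NO₂ 1732.7: bracket 1285.8–2096.7 → index 151–200; slope 49/810.9, offset 446.9.
AQI = 151 + 49/810.9·446.9 ≈ 178.00 ⇒ 178.
PM2.5 107.410: bracket 65.946–138.540 → index 51–100; slope 49/72.594, offset 41.464.
AQI = 51 + 49/72.594·41.464 ≈ 78.99 ⇒ 79.
Sub-indices: PM10→95, SO₂→84, O₃→118, NO₂→178, PM2.5→79. Ranked high→low: 178, 118, 95, 84, 79. Second-highest sub-index = 118.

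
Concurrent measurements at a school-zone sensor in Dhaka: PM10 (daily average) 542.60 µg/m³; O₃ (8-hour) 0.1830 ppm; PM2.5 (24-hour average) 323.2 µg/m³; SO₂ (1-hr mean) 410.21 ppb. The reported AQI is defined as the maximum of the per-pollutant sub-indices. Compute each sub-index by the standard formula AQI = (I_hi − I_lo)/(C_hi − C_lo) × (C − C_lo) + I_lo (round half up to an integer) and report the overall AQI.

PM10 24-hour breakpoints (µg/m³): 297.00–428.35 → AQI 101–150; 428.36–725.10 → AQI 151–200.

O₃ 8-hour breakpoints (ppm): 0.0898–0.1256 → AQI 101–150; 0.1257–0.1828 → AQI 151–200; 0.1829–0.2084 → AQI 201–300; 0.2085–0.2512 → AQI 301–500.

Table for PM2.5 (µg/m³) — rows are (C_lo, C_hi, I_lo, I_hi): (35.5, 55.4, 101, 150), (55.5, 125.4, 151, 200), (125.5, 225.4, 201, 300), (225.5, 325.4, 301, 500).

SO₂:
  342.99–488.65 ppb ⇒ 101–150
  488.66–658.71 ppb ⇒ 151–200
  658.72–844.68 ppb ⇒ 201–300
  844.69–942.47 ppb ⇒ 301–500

496

PM10: 542.60 ∈ [428.36, 725.10] ↔ index [151, 200].
151 + (542.60−428.36)·(200−151)/(725.10−428.36) = 151 + 114.24·49/296.74 ≈ 169.86, so AQI = 170.
O₃: 0.1830 lies in 0.1829–0.2084, so I_lo=201, I_hi=300, C_lo=0.1829, C_hi=0.2084.
(300−201)/(0.2084−0.1829) × (0.1830−0.1829) + 201 = 99/0.0255 × 0.0001 + 201 ≈ 201.39 → 201.
PM2.5: row 225.5–325.4 (AQI 301–500). (500−301)·(323.2−225.5)/(325.4−225.5) + 301 = 199·97.7/99.9 + 301 ≈ 495.62 → 496.
SO₂: 410.21 lies in 342.99–488.65, so I_lo=101, I_hi=150, C_lo=342.99, C_hi=488.65.
(150−101)/(488.65−342.99) × (410.21−342.99) + 101 = 49/145.66 × 67.22 + 101 ≈ 123.61 → 124.
Sub-indices: PM10→170, O₃→201, PM2.5→496, SO₂→124. Overall AQI = max = 496; dominant pollutant is PM2.5.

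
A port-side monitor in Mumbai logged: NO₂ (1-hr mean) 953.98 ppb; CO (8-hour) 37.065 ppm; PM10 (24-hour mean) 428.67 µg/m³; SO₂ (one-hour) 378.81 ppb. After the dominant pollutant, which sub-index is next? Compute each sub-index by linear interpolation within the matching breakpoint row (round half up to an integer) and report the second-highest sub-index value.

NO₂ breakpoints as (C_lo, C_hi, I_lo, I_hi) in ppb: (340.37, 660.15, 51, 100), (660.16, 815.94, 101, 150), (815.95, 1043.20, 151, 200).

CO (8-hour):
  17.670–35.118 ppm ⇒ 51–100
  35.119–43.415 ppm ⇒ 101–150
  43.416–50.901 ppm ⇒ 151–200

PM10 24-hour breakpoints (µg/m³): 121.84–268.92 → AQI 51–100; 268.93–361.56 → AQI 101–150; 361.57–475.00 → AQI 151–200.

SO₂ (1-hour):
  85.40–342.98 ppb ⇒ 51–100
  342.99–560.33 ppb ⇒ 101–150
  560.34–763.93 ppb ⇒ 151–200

180

NO₂: 953.98 ∈ [815.95, 1043.20] ↔ index [151, 200].
151 + (953.98−815.95)·(200−151)/(1043.20−815.95) = 151 + 138.03·49/227.25 ≈ 180.76, so AQI = 181.
CO: 37.065 lies in 35.119–43.415, so I_lo=101, I_hi=150, C_lo=35.119, C_hi=43.415.
(150−101)/(43.415−35.119) × (37.065−35.119) + 101 = 49/8.296 × 1.946 + 101 ≈ 112.49 → 112.
PM10: row 361.57–475.00 (AQI 151–200). (200−151)·(428.67−361.57)/(475.00−361.57) + 151 = 49·67.10/113.43 + 151 ≈ 179.99 → 180.
SO₂: row 342.99–560.33 (AQI 101–150). (150−101)·(378.81−342.99)/(560.33−342.99) + 101 = 49·35.82/217.34 + 101 ≈ 109.08 → 109.
Sub-indices: NO₂→181, CO→112, PM10→180, SO₂→109. Ranked high→low: 181, 180, 112, 109. Second-highest sub-index = 180.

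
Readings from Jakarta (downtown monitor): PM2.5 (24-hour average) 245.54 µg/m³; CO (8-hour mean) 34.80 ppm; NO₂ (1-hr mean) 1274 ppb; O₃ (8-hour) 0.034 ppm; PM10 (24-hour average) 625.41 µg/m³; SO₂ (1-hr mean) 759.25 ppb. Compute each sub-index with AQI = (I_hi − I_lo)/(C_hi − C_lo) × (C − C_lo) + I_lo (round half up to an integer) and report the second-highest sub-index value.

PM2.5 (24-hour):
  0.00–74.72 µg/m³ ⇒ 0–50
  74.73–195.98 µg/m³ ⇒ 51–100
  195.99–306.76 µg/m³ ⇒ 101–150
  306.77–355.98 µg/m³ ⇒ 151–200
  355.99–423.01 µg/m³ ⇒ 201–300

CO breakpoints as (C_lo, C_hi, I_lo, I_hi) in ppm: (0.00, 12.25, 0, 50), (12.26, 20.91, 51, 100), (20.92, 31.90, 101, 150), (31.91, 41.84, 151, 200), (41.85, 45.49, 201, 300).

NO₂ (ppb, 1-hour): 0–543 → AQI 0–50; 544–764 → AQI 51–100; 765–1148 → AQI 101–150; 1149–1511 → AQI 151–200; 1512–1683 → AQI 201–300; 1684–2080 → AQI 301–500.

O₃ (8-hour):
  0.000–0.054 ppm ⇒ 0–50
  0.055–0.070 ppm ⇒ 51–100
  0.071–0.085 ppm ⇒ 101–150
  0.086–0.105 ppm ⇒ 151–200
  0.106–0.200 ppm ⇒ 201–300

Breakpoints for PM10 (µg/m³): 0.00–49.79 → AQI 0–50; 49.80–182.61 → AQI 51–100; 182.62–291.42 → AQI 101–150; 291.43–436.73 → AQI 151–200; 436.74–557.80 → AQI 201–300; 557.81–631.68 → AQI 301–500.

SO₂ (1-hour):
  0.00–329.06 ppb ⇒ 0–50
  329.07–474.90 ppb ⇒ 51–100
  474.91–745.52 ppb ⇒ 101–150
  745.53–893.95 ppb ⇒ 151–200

168

PM2.5: 245.54 ∈ [195.99, 306.76] ↔ index [101, 150].
101 + (245.54−195.99)·(150−101)/(306.76−195.99) = 101 + 49.55·49/110.77 ≈ 122.92, so AQI = 123.
CO: 34.80 lies in 31.91–41.84, so I_lo=151, I_hi=200, C_lo=31.91, C_hi=41.84.
(200−151)/(41.84−31.91) × (34.80−31.91) + 151 = 49/9.93 × 2.89 + 151 ≈ 165.26 → 165.
NO₂: 1274 ∈ [1149, 1511] ↔ index [151, 200].
151 + (1274−1149)·(200−151)/(1511−1149) = 151 + 125·49/362 ≈ 167.92, so AQI = 168.
O₃: 0.034 lies in 0.000–0.054, so I_lo=0, I_hi=50, C_lo=0.000, C_hi=0.054.
(50−0)/(0.054−0.000) × (0.034−0.000) + 0 = 50/0.054 × 0.034 + 0 ≈ 31.48 → 31.
PM10: row 557.81–631.68 (AQI 301–500). (500−301)·(625.41−557.81)/(631.68−557.81) + 301 = 199·67.60/73.87 + 301 ≈ 483.11 → 483.
SO₂: row 745.53–893.95 (AQI 151–200). (200−151)·(759.25−745.53)/(893.95−745.53) + 151 = 49·13.72/148.42 + 151 ≈ 155.53 → 156.
Sub-indices: PM2.5→123, CO→165, NO₂→168, O₃→31, PM10→483, SO₂→156. Ranked high→low: 483, 168, 165, 156, 123, 31. Second-highest sub-index = 168.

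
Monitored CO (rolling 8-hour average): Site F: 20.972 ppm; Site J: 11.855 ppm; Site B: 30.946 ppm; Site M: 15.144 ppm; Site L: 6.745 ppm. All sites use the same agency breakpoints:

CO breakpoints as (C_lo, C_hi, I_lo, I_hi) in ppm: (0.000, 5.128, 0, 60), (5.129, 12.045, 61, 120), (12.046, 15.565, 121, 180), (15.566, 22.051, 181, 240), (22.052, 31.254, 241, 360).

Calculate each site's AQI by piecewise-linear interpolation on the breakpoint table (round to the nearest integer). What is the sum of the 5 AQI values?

Site F: 20.972 ∈ [15.566, 22.051] ↔ index [181, 240].
181 + (20.972−15.566)·(240−181)/(22.051−15.566) = 181 + 5.406·59/6.485 ≈ 230.18, so AQI = 230.
Site J: row 5.129–12.045 (AQI 61–120). (120−61)·(11.855−5.129)/(12.045−5.129) + 61 = 59·6.726/6.916 + 61 ≈ 118.38 → 118.
Site B: 30.946 lies in 22.052–31.254, so I_lo=241, I_hi=360, C_lo=22.052, C_hi=31.254.
(360−241)/(31.254−22.052) × (30.946−22.052) + 241 = 119/9.202 × 8.894 + 241 ≈ 356.02 → 356.
Site M 15.144: bracket 12.046–15.565 → index 121–180; slope 59/3.519, offset 3.098.
AQI = 121 + 59/3.519·3.098 ≈ 172.94 ⇒ 173.
Site L 6.745: bracket 5.129–12.045 → index 61–120; slope 59/6.916, offset 1.616.
AQI = 61 + 59/6.916·1.616 ≈ 74.79 ⇒ 75.
AQIs: Site F=230, Site J=118, Site B=356, Site M=173, Site L=75. Sum = 230 + 118 + 356 + 173 + 75 = 952.

952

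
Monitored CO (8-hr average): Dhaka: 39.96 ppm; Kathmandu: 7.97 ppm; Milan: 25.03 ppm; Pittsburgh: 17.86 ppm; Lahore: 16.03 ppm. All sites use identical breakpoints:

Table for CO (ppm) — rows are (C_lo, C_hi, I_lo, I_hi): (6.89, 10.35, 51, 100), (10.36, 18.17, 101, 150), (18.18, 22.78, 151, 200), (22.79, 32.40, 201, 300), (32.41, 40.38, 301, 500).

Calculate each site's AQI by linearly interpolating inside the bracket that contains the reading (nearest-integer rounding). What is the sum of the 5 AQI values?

1065

Dhaka 39.96: bracket 32.41–40.38 → index 301–500; slope 199/7.97, offset 7.55.
AQI = 301 + 199/7.97·7.55 ≈ 489.51 ⇒ 490.
Kathmandu: 7.97 lies in 6.89–10.35, so I_lo=51, I_hi=100, C_lo=6.89, C_hi=10.35.
(100−51)/(10.35−6.89) × (7.97−6.89) + 51 = 49/3.46 × 1.08 + 51 ≈ 66.29 → 66.
Milan: 25.03 lies in 22.79–32.40, so I_lo=201, I_hi=300, C_lo=22.79, C_hi=32.40.
(300−201)/(32.40−22.79) × (25.03−22.79) + 201 = 99/9.61 × 2.24 + 201 ≈ 224.08 → 224.
Pittsburgh: 17.86 lies in 10.36–18.17, so I_lo=101, I_hi=150, C_lo=10.36, C_hi=18.17.
(150−101)/(18.17−10.36) × (17.86−10.36) + 101 = 49/7.81 × 7.50 + 101 ≈ 148.06 → 148.
Lahore 16.03: bracket 10.36–18.17 → index 101–150; slope 49/7.81, offset 5.67.
AQI = 101 + 49/7.81·5.67 ≈ 136.57 ⇒ 137.
AQIs: Dhaka=490, Kathmandu=66, Milan=224, Pittsburgh=148, Lahore=137. Sum = 490 + 66 + 224 + 148 + 137 = 1065.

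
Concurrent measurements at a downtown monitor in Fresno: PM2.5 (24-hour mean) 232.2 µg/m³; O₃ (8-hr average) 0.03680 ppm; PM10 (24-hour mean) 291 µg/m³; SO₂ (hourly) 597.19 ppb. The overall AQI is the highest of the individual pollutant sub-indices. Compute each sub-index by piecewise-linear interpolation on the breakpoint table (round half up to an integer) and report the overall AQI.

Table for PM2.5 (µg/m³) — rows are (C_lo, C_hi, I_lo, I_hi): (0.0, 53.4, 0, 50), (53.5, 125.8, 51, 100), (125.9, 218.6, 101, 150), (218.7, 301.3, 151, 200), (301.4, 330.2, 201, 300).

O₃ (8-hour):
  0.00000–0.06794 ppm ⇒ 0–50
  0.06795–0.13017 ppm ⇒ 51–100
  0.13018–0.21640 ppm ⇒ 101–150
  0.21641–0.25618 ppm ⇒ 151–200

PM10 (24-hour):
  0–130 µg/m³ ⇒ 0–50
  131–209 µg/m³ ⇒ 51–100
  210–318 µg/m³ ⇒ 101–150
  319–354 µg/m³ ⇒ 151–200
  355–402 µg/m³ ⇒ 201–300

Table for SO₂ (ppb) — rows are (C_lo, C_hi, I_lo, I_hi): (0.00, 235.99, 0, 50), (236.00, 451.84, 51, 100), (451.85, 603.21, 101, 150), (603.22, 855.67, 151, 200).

159

PM2.5: row 218.7–301.3 (AQI 151–200). (200−151)·(232.2−218.7)/(301.3−218.7) + 151 = 49·13.5/82.6 + 151 ≈ 159.01 → 159.
O₃: row 0.00000–0.06794 (AQI 0–50). (50−0)·(0.03680−0.00000)/(0.06794−0.00000) + 0 = 50·0.03680/0.06794 + 0 ≈ 27.08 → 27.
PM10: 291 ∈ [210, 318] ↔ index [101, 150].
101 + (291−210)·(150−101)/(318−210) = 101 + 81·49/108 ≈ 137.75, so AQI = 138.
SO₂: 597.19 ∈ [451.85, 603.21] ↔ index [101, 150].
101 + (597.19−451.85)·(150−101)/(603.21−451.85) = 101 + 145.34·49/151.36 ≈ 148.05, so AQI = 148.
Sub-indices: PM2.5→159, O₃→27, PM10→138, SO₂→148. Overall AQI = max = 159; dominant pollutant is PM2.5.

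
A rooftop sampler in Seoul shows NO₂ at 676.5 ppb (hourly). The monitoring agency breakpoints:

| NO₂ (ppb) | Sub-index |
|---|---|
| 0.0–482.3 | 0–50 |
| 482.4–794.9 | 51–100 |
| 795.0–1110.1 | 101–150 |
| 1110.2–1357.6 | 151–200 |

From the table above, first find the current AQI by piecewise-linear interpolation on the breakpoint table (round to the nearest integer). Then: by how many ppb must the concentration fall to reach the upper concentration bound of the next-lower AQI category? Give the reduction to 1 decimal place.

194.2

NO₂: row 482.4–794.9 (AQI 51–100). (100−51)·(676.5−482.4)/(794.9−482.4) + 51 = 49·194.1/312.5 + 51 ≈ 81.43 → 81.
Current AQI 81 is in the Moderate range (51–100). The next-lower category tops out at AQI 50, whose upper concentration bound is 482.3 ppb.
Reduction needed = 676.5 − 482.3 = 194.2 ppb.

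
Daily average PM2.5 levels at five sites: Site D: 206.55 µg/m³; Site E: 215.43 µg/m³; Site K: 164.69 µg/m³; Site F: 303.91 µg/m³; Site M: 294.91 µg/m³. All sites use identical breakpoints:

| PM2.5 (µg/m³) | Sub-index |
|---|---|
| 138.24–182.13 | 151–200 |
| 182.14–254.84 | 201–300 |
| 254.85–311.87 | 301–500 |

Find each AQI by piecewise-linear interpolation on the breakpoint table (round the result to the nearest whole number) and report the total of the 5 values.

1574

Site D 206.55: bracket 182.14–254.84 → index 201–300; slope 99/72.70, offset 24.41.
AQI = 201 + 99/72.70·24.41 ≈ 234.24 ⇒ 234.
Site E: row 182.14–254.84 (AQI 201–300). (300−201)·(215.43−182.14)/(254.84−182.14) + 201 = 99·33.29/72.70 + 201 ≈ 246.33 → 246.
Site K 164.69: bracket 138.24–182.13 → index 151–200; slope 49/43.89, offset 26.45.
AQI = 151 + 49/43.89·26.45 ≈ 180.53 ⇒ 181.
Site F: row 254.85–311.87 (AQI 301–500). (500−301)·(303.91−254.85)/(311.87−254.85) + 301 = 199·49.06/57.02 + 301 ≈ 472.22 → 472.
Site M: 294.91 lies in 254.85–311.87, so I_lo=301, I_hi=500, C_lo=254.85, C_hi=311.87.
(500−301)/(311.87−254.85) × (294.91−254.85) + 301 = 199/57.02 × 40.06 + 301 ≈ 440.81 → 441.
AQIs: Site D=234, Site E=246, Site K=181, Site F=472, Site M=441. Sum = 234 + 246 + 181 + 472 + 441 = 1574.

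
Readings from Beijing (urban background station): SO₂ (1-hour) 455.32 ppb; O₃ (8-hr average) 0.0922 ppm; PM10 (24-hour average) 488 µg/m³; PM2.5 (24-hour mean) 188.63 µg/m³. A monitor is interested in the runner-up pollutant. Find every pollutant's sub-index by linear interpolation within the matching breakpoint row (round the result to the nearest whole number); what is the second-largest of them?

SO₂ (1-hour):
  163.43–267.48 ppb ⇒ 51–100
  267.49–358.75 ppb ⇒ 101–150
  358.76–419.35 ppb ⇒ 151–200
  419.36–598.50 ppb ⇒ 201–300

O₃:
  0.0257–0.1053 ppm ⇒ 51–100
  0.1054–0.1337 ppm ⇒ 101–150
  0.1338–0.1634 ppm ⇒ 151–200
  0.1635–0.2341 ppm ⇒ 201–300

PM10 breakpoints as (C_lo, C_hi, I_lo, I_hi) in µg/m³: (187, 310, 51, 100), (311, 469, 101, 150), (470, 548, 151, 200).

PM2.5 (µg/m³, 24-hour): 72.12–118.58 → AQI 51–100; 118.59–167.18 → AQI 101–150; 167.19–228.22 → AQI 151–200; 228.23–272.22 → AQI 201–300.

SO₂: row 419.36–598.50 (AQI 201–300). (300−201)·(455.32−419.36)/(598.50−419.36) + 201 = 99·35.96/179.14 + 201 ≈ 220.87 → 221.
O₃: row 0.0257–0.1053 (AQI 51–100). (100−51)·(0.0922−0.0257)/(0.1053−0.0257) + 51 = 49·0.0665/0.0796 + 51 ≈ 91.94 → 92.
PM10: row 470–548 (AQI 151–200). (200−151)·(488−470)/(548−470) + 151 = 49·18/78 + 151 ≈ 162.31 → 162.
PM2.5: 188.63 ∈ [167.19, 228.22] ↔ index [151, 200].
151 + (188.63−167.19)·(200−151)/(228.22−167.19) = 151 + 21.44·49/61.03 ≈ 168.21, so AQI = 168.
Sub-indices: SO₂→221, O₃→92, PM10→162, PM2.5→168. Ranked high→low: 221, 168, 162, 92. Second-highest sub-index = 168.

168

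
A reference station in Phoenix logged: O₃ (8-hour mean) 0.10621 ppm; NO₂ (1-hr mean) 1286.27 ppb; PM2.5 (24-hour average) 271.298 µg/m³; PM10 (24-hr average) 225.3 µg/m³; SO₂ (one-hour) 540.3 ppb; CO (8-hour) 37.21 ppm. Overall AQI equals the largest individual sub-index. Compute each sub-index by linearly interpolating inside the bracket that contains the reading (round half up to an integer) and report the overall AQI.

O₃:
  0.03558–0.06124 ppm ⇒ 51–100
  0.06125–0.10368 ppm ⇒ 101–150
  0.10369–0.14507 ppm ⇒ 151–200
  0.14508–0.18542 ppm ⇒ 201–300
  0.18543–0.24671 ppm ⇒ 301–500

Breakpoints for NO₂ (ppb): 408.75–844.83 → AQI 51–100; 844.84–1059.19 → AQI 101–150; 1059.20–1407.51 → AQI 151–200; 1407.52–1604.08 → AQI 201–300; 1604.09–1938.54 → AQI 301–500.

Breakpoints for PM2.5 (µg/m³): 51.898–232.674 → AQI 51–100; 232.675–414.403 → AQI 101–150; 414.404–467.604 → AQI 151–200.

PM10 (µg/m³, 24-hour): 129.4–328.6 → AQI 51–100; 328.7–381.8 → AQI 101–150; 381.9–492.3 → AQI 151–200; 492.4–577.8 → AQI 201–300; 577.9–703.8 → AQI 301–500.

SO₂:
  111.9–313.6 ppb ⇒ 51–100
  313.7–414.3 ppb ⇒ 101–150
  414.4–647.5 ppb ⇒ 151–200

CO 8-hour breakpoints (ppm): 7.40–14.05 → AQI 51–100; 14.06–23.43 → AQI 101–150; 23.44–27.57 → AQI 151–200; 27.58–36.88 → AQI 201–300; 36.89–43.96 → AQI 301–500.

O₃: 0.10621 ∈ [0.10369, 0.14507] ↔ index [151, 200].
151 + (0.10621−0.10369)·(200−151)/(0.14507−0.10369) = 151 + 0.00252·49/0.04138 ≈ 153.98, so AQI = 154.
NO₂: 1286.27 ∈ [1059.20, 1407.51] ↔ index [151, 200].
151 + (1286.27−1059.20)·(200−151)/(1407.51−1059.20) = 151 + 227.07·49/348.31 ≈ 182.94, so AQI = 183.
PM2.5: 271.298 lies in 232.675–414.403, so I_lo=101, I_hi=150, C_lo=232.675, C_hi=414.403.
(150−101)/(414.403−232.675) × (271.298−232.675) + 101 = 49/181.728 × 38.623 + 101 ≈ 111.41 → 111.
PM10 225.3: bracket 129.4–328.6 → index 51–100; slope 49/199.2, offset 95.9.
AQI = 51 + 49/199.2·95.9 ≈ 74.59 ⇒ 75.
SO₂: row 414.4–647.5 (AQI 151–200). (200−151)·(540.3−414.4)/(647.5−414.4) + 151 = 49·125.9/233.1 + 151 ≈ 177.47 → 177.
CO: row 36.89–43.96 (AQI 301–500). (500−301)·(37.21−36.89)/(43.96−36.89) + 301 = 199·0.32/7.07 + 301 ≈ 310.01 → 310.
Sub-indices: O₃→154, NO₂→183, PM2.5→111, PM10→75, SO₂→177, CO→310. Overall AQI = max = 310; dominant pollutant is CO.
AQI 310: Hazardous.

310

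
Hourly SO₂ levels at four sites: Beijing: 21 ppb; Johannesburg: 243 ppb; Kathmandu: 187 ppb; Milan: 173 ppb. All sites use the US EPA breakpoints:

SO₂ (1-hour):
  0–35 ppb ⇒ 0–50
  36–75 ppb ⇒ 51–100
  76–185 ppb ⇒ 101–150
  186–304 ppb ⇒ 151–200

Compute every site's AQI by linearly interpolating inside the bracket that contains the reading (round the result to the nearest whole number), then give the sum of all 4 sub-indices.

Beijing: 21 ∈ [0, 35] ↔ index [0, 50].
0 + (21−0)·(50−0)/(35−0) = 0 + 21·50/35 ≈ 30.00, so AQI = 30.
Johannesburg: row 186–304 (AQI 151–200). (200−151)·(243−186)/(304−186) + 151 = 49·57/118 + 151 ≈ 174.67 → 175.
Kathmandu: 187 lies in 186–304, so I_lo=151, I_hi=200, C_lo=186, C_hi=304.
(200−151)/(304−186) × (187−186) + 151 = 49/118 × 1 + 151 ≈ 151.42 → 151.
Milan: 173 lies in 76–185, so I_lo=101, I_hi=150, C_lo=76, C_hi=185.
(150−101)/(185−76) × (173−76) + 101 = 49/109 × 97 + 101 ≈ 144.61 → 145.
AQIs: Beijing=30, Johannesburg=175, Kathmandu=151, Milan=145. Sum = 30 + 175 + 151 + 145 = 501.

501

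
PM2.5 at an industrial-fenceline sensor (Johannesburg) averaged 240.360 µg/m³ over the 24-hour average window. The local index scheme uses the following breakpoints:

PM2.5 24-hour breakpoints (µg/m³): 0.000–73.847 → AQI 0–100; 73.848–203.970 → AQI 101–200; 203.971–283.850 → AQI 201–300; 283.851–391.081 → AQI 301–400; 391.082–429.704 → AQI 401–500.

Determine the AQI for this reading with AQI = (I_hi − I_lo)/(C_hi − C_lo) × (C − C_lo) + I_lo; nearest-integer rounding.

PM2.5 240.360: bracket 203.971–283.850 → index 201–300; slope 99/79.879, offset 36.389.
AQI = 201 + 99/79.879·36.389 ≈ 246.10 ⇒ 246.

246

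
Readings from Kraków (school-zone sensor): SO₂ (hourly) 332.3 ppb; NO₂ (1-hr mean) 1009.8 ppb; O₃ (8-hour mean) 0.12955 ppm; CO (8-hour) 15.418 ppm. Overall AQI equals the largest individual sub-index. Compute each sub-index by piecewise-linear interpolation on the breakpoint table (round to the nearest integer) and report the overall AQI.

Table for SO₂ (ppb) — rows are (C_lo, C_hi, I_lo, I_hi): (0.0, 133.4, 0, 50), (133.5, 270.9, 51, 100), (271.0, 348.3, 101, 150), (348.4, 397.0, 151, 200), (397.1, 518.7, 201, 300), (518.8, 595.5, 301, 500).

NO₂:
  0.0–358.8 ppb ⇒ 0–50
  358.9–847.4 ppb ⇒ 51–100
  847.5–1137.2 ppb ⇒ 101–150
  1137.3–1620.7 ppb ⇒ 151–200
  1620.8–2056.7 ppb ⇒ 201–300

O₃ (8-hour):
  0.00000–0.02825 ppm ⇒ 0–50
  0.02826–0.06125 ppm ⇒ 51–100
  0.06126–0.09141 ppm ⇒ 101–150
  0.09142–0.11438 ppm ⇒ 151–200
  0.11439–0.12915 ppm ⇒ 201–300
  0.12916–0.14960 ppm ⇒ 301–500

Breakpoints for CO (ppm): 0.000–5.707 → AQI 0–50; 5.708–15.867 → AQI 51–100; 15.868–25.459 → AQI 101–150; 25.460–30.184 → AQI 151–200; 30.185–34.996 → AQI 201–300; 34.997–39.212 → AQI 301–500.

SO₂: 332.3 lies in 271.0–348.3, so I_lo=101, I_hi=150, C_lo=271.0, C_hi=348.3.
(150−101)/(348.3−271.0) × (332.3−271.0) + 101 = 49/77.3 × 61.3 + 101 ≈ 139.86 → 140.
NO₂ 1009.8: bracket 847.5–1137.2 → index 101–150; slope 49/289.7, offset 162.3.
AQI = 101 + 49/289.7·162.3 ≈ 128.45 ⇒ 128.
O₃: row 0.12916–0.14960 (AQI 301–500). (500−301)·(0.12955−0.12916)/(0.14960−0.12916) + 301 = 199·0.00039/0.02044 + 301 ≈ 304.80 → 305.
CO: row 5.708–15.867 (AQI 51–100). (100−51)·(15.418−5.708)/(15.867−5.708) + 51 = 49·9.710/10.159 + 51 ≈ 97.83 → 98.
Sub-indices: SO₂→140, NO₂→128, O₃→305, CO→98. Overall AQI = max = 305; dominant pollutant is O₃.

305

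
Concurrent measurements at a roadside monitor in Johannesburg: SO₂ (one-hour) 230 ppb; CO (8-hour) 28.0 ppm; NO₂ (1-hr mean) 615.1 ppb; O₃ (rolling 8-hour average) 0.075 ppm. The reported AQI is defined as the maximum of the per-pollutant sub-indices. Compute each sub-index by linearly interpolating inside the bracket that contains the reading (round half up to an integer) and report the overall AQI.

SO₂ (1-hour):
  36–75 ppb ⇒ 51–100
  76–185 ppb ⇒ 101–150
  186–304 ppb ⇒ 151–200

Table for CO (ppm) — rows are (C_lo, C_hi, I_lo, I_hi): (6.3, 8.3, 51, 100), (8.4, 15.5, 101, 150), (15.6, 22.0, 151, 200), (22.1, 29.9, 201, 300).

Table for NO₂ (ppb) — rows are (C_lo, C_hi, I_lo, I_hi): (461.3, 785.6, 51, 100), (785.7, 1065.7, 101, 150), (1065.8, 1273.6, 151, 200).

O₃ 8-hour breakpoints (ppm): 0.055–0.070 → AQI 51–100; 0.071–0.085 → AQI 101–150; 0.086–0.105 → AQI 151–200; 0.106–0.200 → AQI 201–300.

SO₂ 230: bracket 186–304 → index 151–200; slope 49/118, offset 44.
AQI = 151 + 49/118·44 ≈ 169.27 ⇒ 169.
CO: 28.0 ∈ [22.1, 29.9] ↔ index [201, 300].
201 + (28.0−22.1)·(300−201)/(29.9−22.1) = 201 + 5.9·99/7.8 ≈ 275.88, so AQI = 276.
NO₂ 615.1: bracket 461.3–785.6 → index 51–100; slope 49/324.3, offset 153.8.
AQI = 51 + 49/324.3·153.8 ≈ 74.24 ⇒ 74.
O₃: row 0.071–0.085 (AQI 101–150). (150−101)·(0.075−0.071)/(0.085−0.071) + 101 = 49·0.004/0.014 + 101 ≈ 115.00 → 115.
Sub-indices: SO₂→169, CO→276, NO₂→74, O₃→115. Overall AQI = max = 276; dominant pollutant is CO.

276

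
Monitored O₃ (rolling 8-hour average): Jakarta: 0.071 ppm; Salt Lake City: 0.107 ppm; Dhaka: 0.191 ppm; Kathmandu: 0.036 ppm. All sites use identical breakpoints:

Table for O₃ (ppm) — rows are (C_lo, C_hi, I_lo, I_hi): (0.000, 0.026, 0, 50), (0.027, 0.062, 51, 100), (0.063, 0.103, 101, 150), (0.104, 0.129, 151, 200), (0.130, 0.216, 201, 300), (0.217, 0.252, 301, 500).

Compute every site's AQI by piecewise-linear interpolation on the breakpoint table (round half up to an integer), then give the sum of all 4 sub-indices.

Jakarta: row 0.063–0.103 (AQI 101–150). (150−101)·(0.071−0.063)/(0.103−0.063) + 101 = 49·0.008/0.040 + 101 ≈ 110.80 → 111.
Salt Lake City: 0.107 ∈ [0.104, 0.129] ↔ index [151, 200].
151 + (0.107−0.104)·(200−151)/(0.129−0.104) = 151 + 0.003·49/0.025 ≈ 156.88, so AQI = 157.
Dhaka: row 0.130–0.216 (AQI 201–300). (300−201)·(0.191−0.130)/(0.216−0.130) + 201 = 99·0.061/0.086 + 201 ≈ 271.22 → 271.
Kathmandu: 0.036 lies in 0.027–0.062, so I_lo=51, I_hi=100, C_lo=0.027, C_hi=0.062.
(100−51)/(0.062−0.027) × (0.036−0.027) + 51 = 49/0.035 × 0.009 + 51 ≈ 63.60 → 64.
AQIs: Jakarta=111, Salt Lake City=157, Dhaka=271, Kathmandu=64. Sum = 111 + 157 + 271 + 64 = 603.

603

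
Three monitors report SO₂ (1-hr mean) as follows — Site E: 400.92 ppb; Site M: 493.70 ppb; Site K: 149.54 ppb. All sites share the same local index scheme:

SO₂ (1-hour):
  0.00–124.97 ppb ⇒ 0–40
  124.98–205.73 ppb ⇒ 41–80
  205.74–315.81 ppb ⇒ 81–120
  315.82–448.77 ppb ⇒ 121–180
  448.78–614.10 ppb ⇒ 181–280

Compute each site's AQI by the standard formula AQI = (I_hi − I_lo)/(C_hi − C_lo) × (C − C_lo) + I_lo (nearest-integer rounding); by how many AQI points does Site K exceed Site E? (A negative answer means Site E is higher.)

Site E: 400.92 ∈ [315.82, 448.77] ↔ index [121, 180].
121 + (400.92−315.82)·(180−121)/(448.77−315.82) = 121 + 85.10·59/132.95 ≈ 158.77, so AQI = 159.
Site M: 493.70 lies in 448.78–614.10, so I_lo=181, I_hi=280, C_lo=448.78, C_hi=614.10.
(280−181)/(614.10−448.78) × (493.70−448.78) + 181 = 99/165.32 × 44.92 + 181 ≈ 207.90 → 208.
Site K 149.54: bracket 124.98–205.73 → index 41–80; slope 39/80.75, offset 24.56.
AQI = 41 + 39/80.75·24.56 ≈ 52.86 ⇒ 53.
AQIs: Site E=159, Site M=208, Site K=53. Site K (53) − Site E (159) = -106.

-106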